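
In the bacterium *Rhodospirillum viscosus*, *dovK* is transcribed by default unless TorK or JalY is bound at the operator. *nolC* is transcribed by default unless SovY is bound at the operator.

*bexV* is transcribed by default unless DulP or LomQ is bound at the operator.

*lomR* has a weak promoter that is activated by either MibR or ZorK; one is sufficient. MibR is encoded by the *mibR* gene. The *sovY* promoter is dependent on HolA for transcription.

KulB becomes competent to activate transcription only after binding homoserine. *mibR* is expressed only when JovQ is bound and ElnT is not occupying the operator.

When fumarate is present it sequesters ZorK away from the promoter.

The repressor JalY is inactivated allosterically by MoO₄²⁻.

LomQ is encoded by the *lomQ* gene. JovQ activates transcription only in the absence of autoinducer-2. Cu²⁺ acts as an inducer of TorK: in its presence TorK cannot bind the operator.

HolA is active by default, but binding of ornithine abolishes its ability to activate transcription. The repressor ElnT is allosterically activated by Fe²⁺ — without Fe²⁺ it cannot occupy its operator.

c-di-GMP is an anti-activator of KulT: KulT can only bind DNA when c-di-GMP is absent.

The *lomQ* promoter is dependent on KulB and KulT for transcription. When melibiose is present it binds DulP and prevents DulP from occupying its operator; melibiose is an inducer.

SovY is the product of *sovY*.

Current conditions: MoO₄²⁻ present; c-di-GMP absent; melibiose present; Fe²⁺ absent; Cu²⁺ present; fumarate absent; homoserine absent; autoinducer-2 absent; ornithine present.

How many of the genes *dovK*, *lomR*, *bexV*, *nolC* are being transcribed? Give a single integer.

4

Cu²⁺ is present, so TorK is inactive.
MoO₄²⁻ is present, so JalY is inactive.
With no repressor bound, *dovK* is transcribed.
→ *dovK* is ON.
Fe²⁺ is absent, so ElnT is inactive.
Autoinducer-2 is absent, so JovQ is active.
No repressor is bound and JovQ is active, so *mibR* is transcribed.
So MibR is produced and active.
Fumarate is absent, so ZorK is active.
Activator MibR is present, so *lomR* is transcribed.
→ *lomR* is ON.
Melibiose is present, so DulP is inactive.
Homoserine is absent, so KulB is inactive.
c-di-GMP is absent, so KulT is active.
Required activator KulB is absent, so *lomQ* is not transcribed.
So LomQ is not produced.
With no repressor bound, *bexV* is transcribed.
→ *bexV* is ON.
Ornithine is present, so HolA is inactive.
Required activator HolA is absent, so *sovY* is not transcribed.
So SovY is not produced.
With no repressor bound, *nolC* is transcribed.
→ *nolC* is ON.
4 of the 4 genes are transcribed.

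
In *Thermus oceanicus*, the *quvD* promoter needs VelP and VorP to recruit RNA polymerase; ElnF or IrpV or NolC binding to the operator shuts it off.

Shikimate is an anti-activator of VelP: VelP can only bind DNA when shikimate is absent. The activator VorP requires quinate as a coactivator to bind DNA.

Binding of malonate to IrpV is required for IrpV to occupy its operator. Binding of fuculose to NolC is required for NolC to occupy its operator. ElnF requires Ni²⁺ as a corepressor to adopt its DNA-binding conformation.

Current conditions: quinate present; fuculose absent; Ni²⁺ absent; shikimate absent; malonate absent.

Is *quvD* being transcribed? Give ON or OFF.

Ni²⁺ is absent, so ElnF is inactive.
Malonate is absent, so IrpV is inactive.
Shikimate is absent, so VelP is active.
Quinate is present, so VorP is active.
Fuculose is absent, so NolC is inactive.
No repressor is bound and VelP and VorP are active, so *quvD* is transcribed.

ON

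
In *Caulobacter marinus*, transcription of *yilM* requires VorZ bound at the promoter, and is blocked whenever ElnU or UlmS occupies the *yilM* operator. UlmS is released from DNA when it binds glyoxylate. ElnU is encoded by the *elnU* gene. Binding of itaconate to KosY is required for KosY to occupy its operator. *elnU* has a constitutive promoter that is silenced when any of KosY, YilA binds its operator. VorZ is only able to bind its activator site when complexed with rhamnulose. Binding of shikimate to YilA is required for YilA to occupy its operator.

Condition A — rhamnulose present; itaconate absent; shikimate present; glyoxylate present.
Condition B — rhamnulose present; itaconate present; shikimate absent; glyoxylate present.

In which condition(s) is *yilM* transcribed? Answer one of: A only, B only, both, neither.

Condition A:
Rhamnulose is present, so VorZ is active.
Itaconate is absent, so KosY is inactive.
Shikimate is present, so YilA is active.
With repressor YilA bound, *elnU* is not transcribed.
So ElnU is not produced.
Glyoxylate is present, so UlmS is inactive.
No repressor is bound and VorZ is active, so *yilM* is transcribed.
→ *yilM* is ON in A.
Condition B:
Rhamnulose is present, so VorZ is active.
Itaconate is present, so KosY is active.
Shikimate is absent, so YilA is inactive.
With repressor KosY bound, *elnU* is not transcribed.
So ElnU is not produced.
Glyoxylate is present, so UlmS is inactive.
No repressor is bound and VorZ is active, so *yilM* is transcribed.
→ *yilM* is ON in B.

both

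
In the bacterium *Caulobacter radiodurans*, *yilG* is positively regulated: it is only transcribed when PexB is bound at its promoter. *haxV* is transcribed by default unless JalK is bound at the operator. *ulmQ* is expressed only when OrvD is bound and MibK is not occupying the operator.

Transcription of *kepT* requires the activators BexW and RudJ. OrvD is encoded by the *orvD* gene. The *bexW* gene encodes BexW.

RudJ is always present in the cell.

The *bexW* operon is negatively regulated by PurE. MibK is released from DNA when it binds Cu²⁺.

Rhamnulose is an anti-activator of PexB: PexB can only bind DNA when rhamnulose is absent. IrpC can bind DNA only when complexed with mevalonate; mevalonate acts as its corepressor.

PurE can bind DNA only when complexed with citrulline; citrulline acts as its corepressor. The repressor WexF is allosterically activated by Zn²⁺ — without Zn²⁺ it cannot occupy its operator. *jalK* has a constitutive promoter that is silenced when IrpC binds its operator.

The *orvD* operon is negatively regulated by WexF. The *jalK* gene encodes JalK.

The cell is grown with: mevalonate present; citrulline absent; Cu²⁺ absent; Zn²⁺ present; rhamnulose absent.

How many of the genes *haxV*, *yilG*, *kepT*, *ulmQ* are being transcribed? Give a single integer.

3

Mevalonate is present, so IrpC is active.
With repressor IrpC bound, *jalK* is not transcribed.
So JalK is not produced.
With no repressor bound, *haxV* is transcribed.
→ *haxV* is ON.
Rhamnulose is absent, so PexB is active.
No repressor is bound and PexB is active, so *yilG* is transcribed.
→ *yilG* is ON.
Citrulline is absent, so PurE is inactive.
With no repressor bound, *bexW* is transcribed.
So BexW is produced and active.
RudJ is produced constitutively and is active.
No repressor is bound and BexW and RudJ are active, so *kepT* is transcribed.
→ *kepT* is ON.
Cu²⁺ is absent, so MibK is active.
Zn²⁺ is present, so WexF is active.
With repressor WexF bound, *orvD* is not transcribed.
So OrvD is not produced.
With repressor MibK bound, *ulmQ* is not transcribed.
→ *ulmQ* is OFF.
3 of the 4 genes are transcribed.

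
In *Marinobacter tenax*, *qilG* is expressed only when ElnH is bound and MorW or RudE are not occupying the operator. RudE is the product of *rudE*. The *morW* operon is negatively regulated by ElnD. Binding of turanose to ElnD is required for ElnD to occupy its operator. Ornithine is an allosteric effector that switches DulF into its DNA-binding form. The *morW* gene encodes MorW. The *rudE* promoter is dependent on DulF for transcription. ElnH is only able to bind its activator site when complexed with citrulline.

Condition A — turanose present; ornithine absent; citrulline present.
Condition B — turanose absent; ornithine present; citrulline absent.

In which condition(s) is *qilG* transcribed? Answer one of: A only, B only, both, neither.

Condition A:
Turanose is present, so ElnD is active.
With repressor ElnD bound, *morW* is not transcribed.
So MorW is not produced.
Ornithine is absent, so DulF is inactive.
Required activator DulF is absent, so *rudE* is not transcribed.
So RudE is not produced.
Citrulline is present, so ElnH is active.
No repressor is bound and ElnH is active, so *qilG* is transcribed.
→ *qilG* is ON in A.
Condition B:
Turanose is absent, so ElnD is inactive.
With no repressor bound, *morW* is transcribed.
So MorW is produced and active.
Ornithine is present, so DulF is active.
No repressor is bound and DulF is active, so *rudE* is transcribed.
So RudE is produced and active.
Citrulline is absent, so ElnH is inactive.
With repressor MorW bound, *qilG* is not transcribed.
→ *qilG* is OFF in B.

A only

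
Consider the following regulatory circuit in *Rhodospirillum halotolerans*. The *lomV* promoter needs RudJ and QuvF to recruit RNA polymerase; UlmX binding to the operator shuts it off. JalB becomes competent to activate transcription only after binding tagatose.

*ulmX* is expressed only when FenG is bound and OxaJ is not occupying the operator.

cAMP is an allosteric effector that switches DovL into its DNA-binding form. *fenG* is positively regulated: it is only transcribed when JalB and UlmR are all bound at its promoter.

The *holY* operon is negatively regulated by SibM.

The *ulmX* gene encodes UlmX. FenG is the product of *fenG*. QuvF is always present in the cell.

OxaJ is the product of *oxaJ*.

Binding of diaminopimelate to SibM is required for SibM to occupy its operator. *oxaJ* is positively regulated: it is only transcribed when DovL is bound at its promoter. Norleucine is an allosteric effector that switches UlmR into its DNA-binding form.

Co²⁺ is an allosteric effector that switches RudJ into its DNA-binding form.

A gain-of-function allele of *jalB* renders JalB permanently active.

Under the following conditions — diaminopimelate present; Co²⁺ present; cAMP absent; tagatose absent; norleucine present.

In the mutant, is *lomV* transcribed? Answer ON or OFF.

Co²⁺ is present, so RudJ is active.
QuvF is produced constitutively and is active.
cAMP is absent, so DovL is inactive.
Required activator DovL is absent, so *oxaJ* is not transcribed.
So OxaJ is not produced.
JalB is constitutively active in this strain.
Norleucine is present, so UlmR is active.
No repressor is bound and JalB and UlmR are active, so *fenG* is transcribed.
So FenG is produced and active.
No repressor is bound and FenG is active, so *ulmX* is transcribed.
So UlmX is produced and active.
With repressor UlmX bound, *lomV* is not transcribed.

OFF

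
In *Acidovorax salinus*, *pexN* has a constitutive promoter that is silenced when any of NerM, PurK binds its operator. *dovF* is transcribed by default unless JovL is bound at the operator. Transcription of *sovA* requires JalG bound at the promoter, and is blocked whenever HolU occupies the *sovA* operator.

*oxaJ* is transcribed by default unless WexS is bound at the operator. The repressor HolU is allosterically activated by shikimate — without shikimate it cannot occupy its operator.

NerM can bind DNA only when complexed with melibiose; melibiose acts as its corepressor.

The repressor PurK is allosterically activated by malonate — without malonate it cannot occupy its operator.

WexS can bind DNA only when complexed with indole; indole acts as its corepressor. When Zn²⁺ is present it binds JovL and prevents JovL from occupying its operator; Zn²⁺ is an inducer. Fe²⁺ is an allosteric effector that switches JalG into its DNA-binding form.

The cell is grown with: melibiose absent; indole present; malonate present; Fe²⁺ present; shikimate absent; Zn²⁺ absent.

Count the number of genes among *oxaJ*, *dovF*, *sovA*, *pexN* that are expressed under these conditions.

Indole is present, so WexS is active.
With repressor WexS bound, *oxaJ* is not transcribed.
→ *oxaJ* is OFF.
Zn²⁺ is absent, so JovL is active.
With repressor JovL bound, *dovF* is not transcribed.
→ *dovF* is OFF.
Shikimate is absent, so HolU is inactive.
Fe²⁺ is present, so JalG is active.
No repressor is bound and JalG is active, so *sovA* is transcribed.
→ *sovA* is ON.
Melibiose is absent, so NerM is inactive.
Malonate is present, so PurK is active.
With repressor PurK bound, *pexN* is not transcribed.
→ *pexN* is OFF.
1 of the 4 genes is transcribed.

1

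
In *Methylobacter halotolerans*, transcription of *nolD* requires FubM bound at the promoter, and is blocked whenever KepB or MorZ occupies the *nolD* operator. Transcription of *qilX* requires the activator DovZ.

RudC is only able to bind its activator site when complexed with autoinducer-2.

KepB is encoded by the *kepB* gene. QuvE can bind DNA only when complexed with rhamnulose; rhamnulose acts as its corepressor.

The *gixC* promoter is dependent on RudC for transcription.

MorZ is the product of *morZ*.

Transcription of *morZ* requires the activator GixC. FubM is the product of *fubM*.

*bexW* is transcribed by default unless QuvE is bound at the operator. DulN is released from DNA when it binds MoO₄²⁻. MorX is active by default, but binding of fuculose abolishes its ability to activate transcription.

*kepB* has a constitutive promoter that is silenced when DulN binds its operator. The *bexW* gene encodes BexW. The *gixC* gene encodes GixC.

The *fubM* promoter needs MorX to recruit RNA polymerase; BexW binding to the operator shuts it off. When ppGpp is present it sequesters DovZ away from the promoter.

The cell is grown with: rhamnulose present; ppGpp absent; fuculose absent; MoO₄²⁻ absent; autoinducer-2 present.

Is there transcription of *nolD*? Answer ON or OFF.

MoO₄²⁻ is absent, so DulN is active.
With repressor DulN bound, *kepB* is not transcribed.
So KepB is not produced.
Autoinducer-2 is present, so RudC is active.
No repressor is bound and RudC is active, so *gixC* is transcribed.
So GixC is produced and active.
No repressor is bound and GixC is active, so *morZ* is transcribed.
So MorZ is produced and active.
Rhamnulose is present, so QuvE is active.
With repressor QuvE bound, *bexW* is not transcribed.
So BexW is not produced.
Fuculose is absent, so MorX is active.
No repressor is bound and MorX is active, so *fubM* is transcribed.
So FubM is produced and active.
With repressor MorZ bound, *nolD* is not transcribed.

OFF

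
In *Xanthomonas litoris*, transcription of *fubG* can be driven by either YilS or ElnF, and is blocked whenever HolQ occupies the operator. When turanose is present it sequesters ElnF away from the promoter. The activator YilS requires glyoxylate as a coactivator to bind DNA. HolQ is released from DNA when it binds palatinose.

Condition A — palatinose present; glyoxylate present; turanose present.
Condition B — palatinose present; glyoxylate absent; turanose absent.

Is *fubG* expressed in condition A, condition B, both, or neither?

both

Condition A:
Palatinose is present, so HolQ is inactive.
Glyoxylate is present, so YilS is active.
Turanose is present, so ElnF is inactive.
Activator YilS is present, so *fubG* is transcribed.
→ *fubG* is ON in A.
Condition B:
Palatinose is present, so HolQ is inactive.
Glyoxylate is absent, so YilS is inactive.
Turanose is absent, so ElnF is active.
Activator ElnF is present, so *fubG* is transcribed.
→ *fubG* is ON in B.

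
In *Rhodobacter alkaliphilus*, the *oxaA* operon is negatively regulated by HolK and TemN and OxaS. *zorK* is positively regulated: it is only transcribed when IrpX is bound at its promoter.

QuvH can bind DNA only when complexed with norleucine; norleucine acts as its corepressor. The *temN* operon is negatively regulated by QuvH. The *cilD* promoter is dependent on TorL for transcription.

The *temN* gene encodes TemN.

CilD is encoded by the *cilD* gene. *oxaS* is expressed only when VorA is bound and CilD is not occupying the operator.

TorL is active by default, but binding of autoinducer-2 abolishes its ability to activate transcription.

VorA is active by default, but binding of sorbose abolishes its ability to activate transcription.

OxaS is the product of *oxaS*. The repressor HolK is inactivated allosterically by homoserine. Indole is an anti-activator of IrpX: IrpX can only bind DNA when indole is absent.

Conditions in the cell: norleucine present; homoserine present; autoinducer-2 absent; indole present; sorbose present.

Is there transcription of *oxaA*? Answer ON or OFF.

Homoserine is present, so HolK is inactive.
Norleucine is present, so QuvH is active.
With repressor QuvH bound, *temN* is not transcribed.
So TemN is not produced.
Autoinducer-2 is absent, so TorL is active.
No repressor is bound and TorL is active, so *cilD* is transcribed.
So CilD is produced and active.
Sorbose is present, so VorA is inactive.
With repressor CilD bound, *oxaS* is not transcribed.
So OxaS is not produced.
With no repressor bound, *oxaA* is transcribed.

ON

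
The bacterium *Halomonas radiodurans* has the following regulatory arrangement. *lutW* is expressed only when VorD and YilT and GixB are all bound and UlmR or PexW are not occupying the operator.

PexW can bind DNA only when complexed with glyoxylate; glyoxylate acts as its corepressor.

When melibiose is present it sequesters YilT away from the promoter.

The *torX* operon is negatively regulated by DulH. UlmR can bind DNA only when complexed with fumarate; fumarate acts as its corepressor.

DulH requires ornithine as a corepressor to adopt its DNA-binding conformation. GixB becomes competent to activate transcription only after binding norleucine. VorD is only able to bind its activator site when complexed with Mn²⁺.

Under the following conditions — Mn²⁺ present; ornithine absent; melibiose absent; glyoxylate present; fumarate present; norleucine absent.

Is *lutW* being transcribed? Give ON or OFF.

OFF

Mn²⁺ is present, so VorD is active.
Fumarate is present, so UlmR is active.
Melibiose is absent, so YilT is active.
Glyoxylate is present, so PexW is active.
Norleucine is absent, so GixB is inactive.
With repressor UlmR bound, *lutW* is not transcribed.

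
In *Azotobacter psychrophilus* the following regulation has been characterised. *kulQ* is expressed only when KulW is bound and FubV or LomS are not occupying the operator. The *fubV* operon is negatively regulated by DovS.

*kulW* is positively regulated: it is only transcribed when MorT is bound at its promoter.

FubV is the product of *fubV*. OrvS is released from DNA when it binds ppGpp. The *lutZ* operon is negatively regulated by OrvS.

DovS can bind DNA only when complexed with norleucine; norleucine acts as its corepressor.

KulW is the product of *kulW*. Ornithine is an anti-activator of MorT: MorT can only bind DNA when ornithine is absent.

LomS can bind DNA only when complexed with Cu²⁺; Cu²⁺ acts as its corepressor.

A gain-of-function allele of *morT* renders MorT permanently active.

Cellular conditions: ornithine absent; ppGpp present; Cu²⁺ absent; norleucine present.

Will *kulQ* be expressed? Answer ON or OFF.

Norleucine is present, so DovS is active.
With repressor DovS bound, *fubV* is not transcribed.
So FubV is not produced.
MorT is constitutively active in this strain.
No repressor is bound and MorT is active, so *kulW* is transcribed.
So KulW is produced and active.
Cu²⁺ is absent, so LomS is inactive.
No repressor is bound and KulW is active, so *kulQ* is transcribed.

ON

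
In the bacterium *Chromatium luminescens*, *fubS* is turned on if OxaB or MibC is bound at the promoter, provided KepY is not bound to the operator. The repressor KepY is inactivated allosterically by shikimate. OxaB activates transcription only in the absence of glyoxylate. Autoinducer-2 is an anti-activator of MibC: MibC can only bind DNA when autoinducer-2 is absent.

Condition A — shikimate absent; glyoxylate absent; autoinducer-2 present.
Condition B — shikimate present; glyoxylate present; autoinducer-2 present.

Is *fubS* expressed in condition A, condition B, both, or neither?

Condition A:
Shikimate is absent, so KepY is active.
Glyoxylate is absent, so OxaB is active.
Autoinducer-2 is present, so MibC is inactive.
With repressor KepY bound, *fubS* is not transcribed.
→ *fubS* is OFF in A.
Condition B:
Shikimate is present, so KepY is inactive.
Glyoxylate is present, so OxaB is inactive.
Autoinducer-2 is present, so MibC is inactive.
No activator is available at the *fubS* promoter, so *fubS* is not transcribed.
→ *fubS* is OFF in B.

neither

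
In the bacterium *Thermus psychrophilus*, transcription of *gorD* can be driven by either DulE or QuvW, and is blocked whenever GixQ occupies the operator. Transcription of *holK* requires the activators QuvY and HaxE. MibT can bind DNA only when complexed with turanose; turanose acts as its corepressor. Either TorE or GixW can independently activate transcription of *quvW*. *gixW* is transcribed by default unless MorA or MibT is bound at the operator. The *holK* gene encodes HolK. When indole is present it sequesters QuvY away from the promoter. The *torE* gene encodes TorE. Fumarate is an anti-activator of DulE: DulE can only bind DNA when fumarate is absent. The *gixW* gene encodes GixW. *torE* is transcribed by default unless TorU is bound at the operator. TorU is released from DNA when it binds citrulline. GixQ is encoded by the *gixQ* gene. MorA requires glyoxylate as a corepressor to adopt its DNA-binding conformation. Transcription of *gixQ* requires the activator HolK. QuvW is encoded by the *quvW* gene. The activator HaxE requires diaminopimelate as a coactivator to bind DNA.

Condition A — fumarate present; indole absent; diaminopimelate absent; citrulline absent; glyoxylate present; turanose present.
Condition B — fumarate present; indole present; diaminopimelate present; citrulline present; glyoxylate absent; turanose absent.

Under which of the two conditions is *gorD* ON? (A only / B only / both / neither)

Condition A:
Fumarate is present, so DulE is inactive.
Indole is absent, so QuvY is active.
Diaminopimelate is absent, so HaxE is inactive.
Required activator HaxE is absent, so *holK* is not transcribed.
So HolK is not produced.
Required activator HolK is absent, so *gixQ* is not transcribed.
So GixQ is not produced.
Citrulline is absent, so TorU is active.
With repressor TorU bound, *torE* is not transcribed.
So TorE is not produced.
Glyoxylate is present, so MorA is active.
Turanose is present, so MibT is active.
With repressor MorA bound, *gixW* is not transcribed.
So GixW is not produced.
No activator is available at the *quvW* promoter, so *quvW* is not transcribed.
So QuvW is not produced.
No activator is available at the *gorD* promoter, so *gorD* is not transcribed.
→ *gorD* is OFF in A.
Condition B:
Fumarate is present, so DulE is inactive.
Indole is present, so QuvY is inactive.
Diaminopimelate is present, so HaxE is active.
Required activator QuvY is absent, so *holK* is not transcribed.
So HolK is not produced.
Required activator HolK is absent, so *gixQ* is not transcribed.
So GixQ is not produced.
Citrulline is present, so TorU is inactive.
With no repressor bound, *torE* is transcribed.
So TorE is produced and active.
Glyoxylate is absent, so MorA is inactive.
Turanose is absent, so MibT is inactive.
With no repressor bound, *gixW* is transcribed.
So GixW is produced and active.
Activator TorE is present, so *quvW* is transcribed.
So QuvW is produced and active.
Activator QuvW is present, so *gorD* is transcribed.
→ *gorD* is ON in B.

B only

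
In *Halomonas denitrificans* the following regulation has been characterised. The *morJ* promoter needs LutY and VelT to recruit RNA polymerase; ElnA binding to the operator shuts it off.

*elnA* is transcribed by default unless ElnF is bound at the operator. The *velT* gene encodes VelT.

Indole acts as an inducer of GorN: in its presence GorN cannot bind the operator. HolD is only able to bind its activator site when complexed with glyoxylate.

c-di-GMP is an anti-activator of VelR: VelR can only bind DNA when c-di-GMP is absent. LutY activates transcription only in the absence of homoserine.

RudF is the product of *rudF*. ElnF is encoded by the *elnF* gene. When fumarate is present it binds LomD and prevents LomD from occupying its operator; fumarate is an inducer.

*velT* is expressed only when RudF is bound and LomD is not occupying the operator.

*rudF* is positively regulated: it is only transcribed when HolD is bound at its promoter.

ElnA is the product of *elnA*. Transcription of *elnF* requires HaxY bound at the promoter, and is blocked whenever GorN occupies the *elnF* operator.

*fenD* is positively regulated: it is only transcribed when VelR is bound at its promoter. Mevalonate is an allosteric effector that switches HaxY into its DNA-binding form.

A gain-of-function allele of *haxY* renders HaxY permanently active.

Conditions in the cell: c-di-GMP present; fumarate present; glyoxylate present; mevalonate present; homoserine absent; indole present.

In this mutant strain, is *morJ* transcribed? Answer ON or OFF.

Homoserine is absent, so LutY is active.
HaxY is constitutively active in this strain.
Indole is present, so GorN is inactive.
No repressor is bound and HaxY is active, so *elnF* is transcribed.
So ElnF is produced and active.
With repressor ElnF bound, *elnA* is not transcribed.
So ElnA is not produced.
Fumarate is present, so LomD is inactive.
Glyoxylate is present, so HolD is active.
No repressor is bound and HolD is active, so *rudF* is transcribed.
So RudF is produced and active.
No repressor is bound and RudF is active, so *velT* is transcribed.
So VelT is produced and active.
No repressor is bound and LutY and VelT are active, so *morJ* is transcribed.

ON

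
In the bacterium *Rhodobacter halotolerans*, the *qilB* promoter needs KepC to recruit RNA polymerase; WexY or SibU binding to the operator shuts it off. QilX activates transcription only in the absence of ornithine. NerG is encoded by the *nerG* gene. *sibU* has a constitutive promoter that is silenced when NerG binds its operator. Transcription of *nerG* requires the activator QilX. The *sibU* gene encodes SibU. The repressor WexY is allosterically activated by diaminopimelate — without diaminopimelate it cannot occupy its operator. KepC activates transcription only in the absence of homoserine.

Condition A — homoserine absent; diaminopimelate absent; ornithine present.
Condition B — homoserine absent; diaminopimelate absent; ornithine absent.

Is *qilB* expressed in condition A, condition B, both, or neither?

B only

Condition A:
Homoserine is absent, so KepC is active.
Diaminopimelate is absent, so WexY is inactive.
Ornithine is present, so QilX is inactive.
Required activator QilX is absent, so *nerG* is not transcribed.
So NerG is not produced.
With no repressor bound, *sibU* is transcribed.
So SibU is produced and active.
With repressor SibU bound, *qilB* is not transcribed.
→ *qilB* is OFF in A.
Condition B:
Homoserine is absent, so KepC is active.
Diaminopimelate is absent, so WexY is inactive.
Ornithine is absent, so QilX is active.
No repressor is bound and QilX is active, so *nerG* is transcribed.
So NerG is produced and active.
With repressor NerG bound, *sibU* is not transcribed.
So SibU is not produced.
No repressor is bound and KepC is active, so *qilB* is transcribed.
→ *qilB* is ON in B.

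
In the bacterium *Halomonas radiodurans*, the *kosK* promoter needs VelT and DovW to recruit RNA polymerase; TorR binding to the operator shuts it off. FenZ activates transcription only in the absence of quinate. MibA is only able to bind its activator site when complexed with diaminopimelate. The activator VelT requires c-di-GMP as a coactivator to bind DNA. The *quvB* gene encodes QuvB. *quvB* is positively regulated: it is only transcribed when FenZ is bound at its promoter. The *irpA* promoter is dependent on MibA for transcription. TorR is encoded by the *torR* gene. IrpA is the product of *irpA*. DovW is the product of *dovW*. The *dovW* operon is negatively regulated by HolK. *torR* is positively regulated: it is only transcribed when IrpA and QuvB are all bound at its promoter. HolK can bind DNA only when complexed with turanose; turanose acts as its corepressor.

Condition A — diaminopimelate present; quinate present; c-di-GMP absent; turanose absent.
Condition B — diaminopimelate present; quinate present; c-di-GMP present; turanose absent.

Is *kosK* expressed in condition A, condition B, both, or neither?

Condition A:
Diaminopimelate is present, so MibA is active.
No repressor is bound and MibA is active, so *irpA* is transcribed.
So IrpA is produced and active.
Quinate is present, so FenZ is inactive.
Required activator FenZ is absent, so *quvB* is not transcribed.
So QuvB is not produced.
Required activator QuvB is absent, so *torR* is not transcribed.
So TorR is not produced.
c-di-GMP is absent, so VelT is inactive.
Turanose is absent, so HolK is inactive.
With no repressor bound, *dovW* is transcribed.
So DovW is produced and active.
Required activator VelT is absent, so *kosK* is not transcribed.
→ *kosK* is OFF in A.
Condition B:
Diaminopimelate is present, so MibA is active.
No repressor is bound and MibA is active, so *irpA* is transcribed.
So IrpA is produced and active.
Quinate is present, so FenZ is inactive.
Required activator FenZ is absent, so *quvB* is not transcribed.
So QuvB is not produced.
Required activator QuvB is absent, so *torR* is not transcribed.
So TorR is not produced.
c-di-GMP is present, so VelT is active.
Turanose is absent, so HolK is inactive.
With no repressor bound, *dovW* is transcribed.
So DovW is produced and active.
No repressor is bound and VelT and DovW are active, so *kosK* is transcribed.
→ *kosK* is ON in B.

B only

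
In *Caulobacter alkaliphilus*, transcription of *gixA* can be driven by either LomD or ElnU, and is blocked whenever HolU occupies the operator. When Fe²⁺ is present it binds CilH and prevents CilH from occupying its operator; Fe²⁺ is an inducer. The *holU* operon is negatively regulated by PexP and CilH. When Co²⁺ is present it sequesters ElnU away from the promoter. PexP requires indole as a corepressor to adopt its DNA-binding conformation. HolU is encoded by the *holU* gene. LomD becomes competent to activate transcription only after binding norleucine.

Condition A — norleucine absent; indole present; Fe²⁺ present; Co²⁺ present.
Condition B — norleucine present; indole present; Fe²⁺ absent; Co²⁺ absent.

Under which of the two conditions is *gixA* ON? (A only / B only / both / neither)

B only

Condition A:
Norleucine is absent, so LomD is inactive.
Indole is present, so PexP is active.
Fe²⁺ is present, so CilH is inactive.
With repressor PexP bound, *holU* is not transcribed.
So HolU is not produced.
Co²⁺ is present, so ElnU is inactive.
No activator is available at the *gixA* promoter, so *gixA* is not transcribed.
→ *gixA* is OFF in A.
Condition B:
Norleucine is present, so LomD is active.
Indole is present, so PexP is active.
Fe²⁺ is absent, so CilH is active.
With repressor PexP bound, *holU* is not transcribed.
So HolU is not produced.
Co²⁺ is absent, so ElnU is active.
Activator LomD is present, so *gixA* is transcribed.
→ *gixA* is ON in B.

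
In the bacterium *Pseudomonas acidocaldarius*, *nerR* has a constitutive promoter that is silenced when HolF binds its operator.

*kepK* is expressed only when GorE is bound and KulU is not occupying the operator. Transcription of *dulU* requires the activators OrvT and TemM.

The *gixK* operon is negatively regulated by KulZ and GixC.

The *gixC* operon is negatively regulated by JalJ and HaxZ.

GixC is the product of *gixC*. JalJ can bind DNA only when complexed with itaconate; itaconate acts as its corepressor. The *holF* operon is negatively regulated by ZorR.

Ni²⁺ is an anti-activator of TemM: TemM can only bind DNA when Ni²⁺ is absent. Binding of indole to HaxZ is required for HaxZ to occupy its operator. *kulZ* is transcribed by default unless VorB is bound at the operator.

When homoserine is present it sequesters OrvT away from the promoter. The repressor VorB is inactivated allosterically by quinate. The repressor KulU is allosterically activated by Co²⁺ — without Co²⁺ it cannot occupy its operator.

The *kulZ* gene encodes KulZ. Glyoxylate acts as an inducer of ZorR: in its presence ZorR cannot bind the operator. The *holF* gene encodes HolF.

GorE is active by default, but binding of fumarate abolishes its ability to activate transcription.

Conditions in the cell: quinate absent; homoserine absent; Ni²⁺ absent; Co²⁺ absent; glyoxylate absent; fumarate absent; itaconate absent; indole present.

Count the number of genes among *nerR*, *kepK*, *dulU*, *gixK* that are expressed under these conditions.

Glyoxylate is absent, so ZorR is active.
With repressor ZorR bound, *holF* is not transcribed.
So HolF is not produced.
With no repressor bound, *nerR* is transcribed.
→ *nerR* is ON.
Co²⁺ is absent, so KulU is inactive.
Fumarate is absent, so GorE is active.
No repressor is bound and GorE is active, so *kepK* is transcribed.
→ *kepK* is ON.
Homoserine is absent, so OrvT is active.
Ni²⁺ is absent, so TemM is active.
No repressor is bound and OrvT and TemM are active, so *dulU* is transcribed.
→ *dulU* is ON.
Quinate is absent, so VorB is active.
With repressor VorB bound, *kulZ* is not transcribed.
So KulZ is not produced.
Itaconate is absent, so JalJ is inactive.
Indole is present, so HaxZ is active.
With repressor HaxZ bound, *gixC* is not transcribed.
So GixC is not produced.
With no repressor bound, *gixK* is transcribed.
→ *gixK* is ON.
4 of the 4 genes are transcribed.

4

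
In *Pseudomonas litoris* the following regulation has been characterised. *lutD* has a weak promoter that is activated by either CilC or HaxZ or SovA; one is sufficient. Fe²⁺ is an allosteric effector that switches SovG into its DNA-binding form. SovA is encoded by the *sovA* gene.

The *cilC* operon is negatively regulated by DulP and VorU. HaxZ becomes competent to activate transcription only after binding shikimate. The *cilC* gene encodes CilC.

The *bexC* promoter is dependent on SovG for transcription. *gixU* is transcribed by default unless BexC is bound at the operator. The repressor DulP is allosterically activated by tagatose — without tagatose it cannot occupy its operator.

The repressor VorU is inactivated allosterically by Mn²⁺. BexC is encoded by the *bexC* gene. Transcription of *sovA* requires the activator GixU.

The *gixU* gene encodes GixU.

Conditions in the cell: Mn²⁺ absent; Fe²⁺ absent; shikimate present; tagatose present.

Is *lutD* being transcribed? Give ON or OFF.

Tagatose is present, so DulP is active.
Mn²⁺ is absent, so VorU is active.
With repressor DulP bound, *cilC* is not transcribed.
So CilC is not produced.
Shikimate is present, so HaxZ is active.
Fe²⁺ is absent, so SovG is inactive.
Required activator SovG is absent, so *bexC* is not transcribed.
So BexC is not produced.
With no repressor bound, *gixU* is transcribed.
So GixU is produced and active.
No repressor is bound and GixU is active, so *sovA* is transcribed.
So SovA is produced and active.
Activator HaxZ is present, so *lutD* is transcribed.

ON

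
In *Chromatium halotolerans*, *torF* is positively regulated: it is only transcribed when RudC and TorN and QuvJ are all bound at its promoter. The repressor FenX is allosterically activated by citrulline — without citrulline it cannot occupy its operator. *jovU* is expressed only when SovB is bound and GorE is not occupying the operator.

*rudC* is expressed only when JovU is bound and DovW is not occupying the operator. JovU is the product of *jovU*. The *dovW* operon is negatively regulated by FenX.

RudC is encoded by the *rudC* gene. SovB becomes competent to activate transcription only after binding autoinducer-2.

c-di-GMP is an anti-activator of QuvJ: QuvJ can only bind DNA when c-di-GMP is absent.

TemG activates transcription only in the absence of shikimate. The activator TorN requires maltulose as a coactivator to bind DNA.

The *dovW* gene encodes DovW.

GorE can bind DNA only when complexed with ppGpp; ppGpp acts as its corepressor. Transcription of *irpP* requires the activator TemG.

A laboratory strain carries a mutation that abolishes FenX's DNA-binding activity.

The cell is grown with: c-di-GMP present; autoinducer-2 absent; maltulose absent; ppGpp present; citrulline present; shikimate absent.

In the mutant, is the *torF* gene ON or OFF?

OFF

Autoinducer-2 is absent, so SovB is inactive.
ppGpp is present, so GorE is active.
With repressor GorE bound, *jovU* is not transcribed.
So JovU is not produced.
FenX is non-functional in this strain, so it has no effect.
With no repressor bound, *dovW* is transcribed.
So DovW is produced and active.
With repressor DovW bound, *rudC* is not transcribed.
So RudC is not produced.
Maltulose is absent, so TorN is inactive.
c-di-GMP is present, so QuvJ is inactive.
Required activator RudC is absent, so *torF* is not transcribed.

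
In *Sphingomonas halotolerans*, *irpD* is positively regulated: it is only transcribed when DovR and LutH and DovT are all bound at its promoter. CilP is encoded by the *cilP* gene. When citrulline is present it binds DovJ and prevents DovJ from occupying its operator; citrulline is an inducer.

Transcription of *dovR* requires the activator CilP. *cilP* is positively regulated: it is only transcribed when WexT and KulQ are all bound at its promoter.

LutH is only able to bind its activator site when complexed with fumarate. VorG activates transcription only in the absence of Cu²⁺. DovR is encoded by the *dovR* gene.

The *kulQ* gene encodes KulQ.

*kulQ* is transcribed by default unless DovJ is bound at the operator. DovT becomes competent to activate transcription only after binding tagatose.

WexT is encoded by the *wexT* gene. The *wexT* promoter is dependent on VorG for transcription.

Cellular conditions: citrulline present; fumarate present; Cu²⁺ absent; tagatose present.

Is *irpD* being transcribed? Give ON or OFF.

ON

Cu²⁺ is absent, so VorG is active.
No repressor is bound and VorG is active, so *wexT* is transcribed.
So WexT is produced and active.
Citrulline is present, so DovJ is inactive.
With no repressor bound, *kulQ* is transcribed.
So KulQ is produced and active.
No repressor is bound and WexT and KulQ are active, so *cilP* is transcribed.
So CilP is produced and active.
No repressor is bound and CilP is active, so *dovR* is transcribed.
So DovR is produced and active.
Fumarate is present, so LutH is active.
Tagatose is present, so DovT is active.
No repressor is bound and DovR and LutH and DovT are active, so *irpD* is transcribed.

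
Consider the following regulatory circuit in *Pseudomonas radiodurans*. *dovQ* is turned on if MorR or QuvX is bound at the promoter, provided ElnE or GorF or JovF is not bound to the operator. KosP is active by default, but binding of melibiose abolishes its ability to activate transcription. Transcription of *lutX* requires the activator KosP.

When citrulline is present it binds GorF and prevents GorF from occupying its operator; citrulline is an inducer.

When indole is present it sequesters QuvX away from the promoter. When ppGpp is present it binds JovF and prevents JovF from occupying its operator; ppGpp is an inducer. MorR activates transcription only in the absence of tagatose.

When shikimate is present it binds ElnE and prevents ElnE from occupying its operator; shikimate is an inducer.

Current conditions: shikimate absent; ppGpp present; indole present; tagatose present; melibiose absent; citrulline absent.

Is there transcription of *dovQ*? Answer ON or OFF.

Shikimate is absent, so ElnE is active.
Citrulline is absent, so GorF is active.
ppGpp is present, so JovF is inactive.
Tagatose is present, so MorR is inactive.
Indole is present, so QuvX is inactive.
With repressor ElnE bound, *dovQ* is not transcribed.

OFF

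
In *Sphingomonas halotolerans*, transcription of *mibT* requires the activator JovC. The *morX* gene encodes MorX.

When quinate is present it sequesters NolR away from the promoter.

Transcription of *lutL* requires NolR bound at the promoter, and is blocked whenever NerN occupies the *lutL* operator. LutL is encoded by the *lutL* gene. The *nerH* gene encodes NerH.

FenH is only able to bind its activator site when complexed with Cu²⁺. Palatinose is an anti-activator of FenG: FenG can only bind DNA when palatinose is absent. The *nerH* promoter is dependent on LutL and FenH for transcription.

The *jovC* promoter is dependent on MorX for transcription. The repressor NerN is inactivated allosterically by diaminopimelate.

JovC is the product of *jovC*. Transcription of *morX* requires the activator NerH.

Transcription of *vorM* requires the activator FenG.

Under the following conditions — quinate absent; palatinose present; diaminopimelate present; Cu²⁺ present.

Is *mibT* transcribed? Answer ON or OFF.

ON

Quinate is absent, so NolR is active.
Diaminopimelate is present, so NerN is inactive.
No repressor is bound and NolR is active, so *lutL* is transcribed.
So LutL is produced and active.
Cu²⁺ is present, so FenH is active.
No repressor is bound and LutL and FenH are active, so *nerH* is transcribed.
So NerH is produced and active.
No repressor is bound and NerH is active, so *morX* is transcribed.
So MorX is produced and active.
No repressor is bound and MorX is active, so *jovC* is transcribed.
So JovC is produced and active.
No repressor is bound and JovC is active, so *mibT* is transcribed.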